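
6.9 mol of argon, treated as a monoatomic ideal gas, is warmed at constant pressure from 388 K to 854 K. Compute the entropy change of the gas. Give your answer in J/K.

At constant pressure, ΔS = nC_p ln(T₂/T₁) with C_p = 5R/2 = 20.79 J mol⁻¹ K⁻¹.
ΔS = 6.9 × 20.79 × ln(854/388) = 113 J/K.

ΔS = 113 J/K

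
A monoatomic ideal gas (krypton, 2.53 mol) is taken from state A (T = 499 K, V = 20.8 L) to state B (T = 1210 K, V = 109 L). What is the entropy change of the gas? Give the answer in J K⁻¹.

ΔS = 62.8 J/K

Entropy is a state function: ΔS = nC_V ln(T₂/T₁) + nR ln(V₂/V₁), with C_V = 3R/2 = 12.47 J mol⁻¹ K⁻¹ for a monoatomic ideal gas.
ΔS = 2.53 × [12.47 × ln(1210/499) + 8.314 × ln(109/20.8)] = 62.8 J/K.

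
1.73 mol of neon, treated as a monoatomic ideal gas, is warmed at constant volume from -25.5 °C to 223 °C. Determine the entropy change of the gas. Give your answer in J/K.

In kelvin: T₁ = 247.65 K, T₂ = 496.15 K. At constant volume, ΔS = nC_V ln(T₂/T₁) with C_V = 3R/2 = 12.47 J mol⁻¹ K⁻¹.
ΔS = 1.73 × 12.47 × ln(496.15/247.65) = 15 J/K.

ΔS = 15 J/K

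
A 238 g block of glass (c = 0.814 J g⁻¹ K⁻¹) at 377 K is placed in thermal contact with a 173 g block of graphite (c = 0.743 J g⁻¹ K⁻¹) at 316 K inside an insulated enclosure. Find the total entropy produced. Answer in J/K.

Energy balance: T_f = (m₁c₁T₁ + m₂c₂T₂)/(m₁c₁ + m₂c₂) = 352.67 K.
ΔS₁ = m₁c₁ ln(T_f/T₁) = 193.732 × ln(352.67/377) = -12.92 J/K.
ΔS₂ = m₂c₂ ln(T_f/T₂) = 128.539 × ln(352.67/316) = 14.11 J/K.
ΔS_total = -12.92 + 14.11 = 1.19 J/K.

ΔS_total = 1.19 J/K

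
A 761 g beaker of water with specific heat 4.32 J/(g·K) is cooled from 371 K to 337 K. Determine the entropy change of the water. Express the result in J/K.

ΔS = ∫dQ_rev/T = m c ln(T₂/T₁) = 761 × 4.32 × ln(337/371) = -316 J/K.

ΔS = -316 J/K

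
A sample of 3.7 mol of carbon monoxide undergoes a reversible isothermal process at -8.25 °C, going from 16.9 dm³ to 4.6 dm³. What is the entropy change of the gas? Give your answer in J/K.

ΔS_gas = -40 J/K

For an isothermal ideal gas ΔS_gas = nR ln(V₂/V₁) = 3.7 × 8.314 × ln(4.6/16.9) = -40 J/K.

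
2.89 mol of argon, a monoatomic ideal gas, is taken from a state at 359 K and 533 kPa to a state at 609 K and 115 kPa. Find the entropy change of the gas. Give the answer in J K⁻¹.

ΔS = 68.6 J/K

ΔS = nC_p ln(T₂/T₁) − nR ln(P₂/P₁), with C_p = 5R/2 = 20.79 J mol⁻¹ K⁻¹ for a monoatomic ideal gas.
ΔS = 2.89 × [20.79 × ln(609/359) − 8.314 × ln(115/533)] = 68.6 J/K.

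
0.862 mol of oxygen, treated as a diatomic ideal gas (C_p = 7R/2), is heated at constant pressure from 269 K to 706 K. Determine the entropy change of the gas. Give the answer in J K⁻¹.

ΔS = 24.2 J/K

At constant pressure, ΔS = nC_p ln(T₂/T₁) with C_p = 7R/2 = 29.1 J mol⁻¹ K⁻¹.
ΔS = 0.862 × 29.1 × ln(706/269) = 24.2 J/K.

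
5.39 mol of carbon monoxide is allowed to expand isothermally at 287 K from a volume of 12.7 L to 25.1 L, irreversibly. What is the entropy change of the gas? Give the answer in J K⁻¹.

ΔS_gas = 30.5 J/K

Entropy is a state function, so ΔS_gas depends only on the end states.
For an isothermal ideal gas ΔS_gas = nR ln(V₂/V₁) = 5.39 × 8.314 × ln(25.1/12.7) = 30.5 J/K.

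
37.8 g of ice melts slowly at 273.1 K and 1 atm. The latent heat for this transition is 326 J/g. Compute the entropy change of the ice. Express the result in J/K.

ΔS = 45.1 J/K

Heat absorbed by the substance: Q = mL = 37.8 × 326 = 12322.8 J.
At constant T, ΔS = Q_rev/T = 12322.8 / 273.1 = 45.1 J/K.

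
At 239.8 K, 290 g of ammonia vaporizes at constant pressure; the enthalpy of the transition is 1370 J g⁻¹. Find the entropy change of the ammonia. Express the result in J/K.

ΔS = 1660 J/K

Heat absorbed by the substance: Q = mL = 290 × 1370 = 397300 J.
At constant T, ΔS = Q_rev/T = 397300 / 239.8 = 1660 J/K.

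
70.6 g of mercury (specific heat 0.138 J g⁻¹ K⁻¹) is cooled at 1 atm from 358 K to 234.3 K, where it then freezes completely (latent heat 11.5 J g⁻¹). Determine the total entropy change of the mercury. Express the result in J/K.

Cooling step: ΔS₁ = m c ln(T_tr/T_i) = 70.6 × 0.138 × ln(234.3/358) = -4.1303 J/K.
Phase change: ΔS₂ = −mL/T_tr = −70.6 × 11.5 / 234.3 = -3.4652 J/K.
ΔS_total = (-4.1303) + (-3.4652) = -7.6 J/K.

ΔS = -7.6 J/K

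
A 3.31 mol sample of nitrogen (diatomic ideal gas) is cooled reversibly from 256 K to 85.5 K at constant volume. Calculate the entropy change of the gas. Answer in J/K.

ΔS = -75.4 J/K

At constant volume, ΔS = nC_V ln(T₂/T₁) with C_V = 5R/2 = 20.79 J mol⁻¹ K⁻¹.
ΔS = 3.31 × 20.79 × ln(85.5/256) = -75.4 J/K.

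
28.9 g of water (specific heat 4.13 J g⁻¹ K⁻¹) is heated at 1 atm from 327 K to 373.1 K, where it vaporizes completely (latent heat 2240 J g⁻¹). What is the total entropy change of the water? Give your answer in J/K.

ΔS = 189 J/K

Warming step: ΔS₁ = m c ln(T_tr/T_i) = 28.9 × 4.13 × ln(373.1/327) = 15.74 J/K.
Phase change: ΔS₂ = +mL/T_tr = 28.9 × 2240 / 373.1 = 173.5 J/K.
ΔS_total = (15.74) + (173.5) = 189 J/K.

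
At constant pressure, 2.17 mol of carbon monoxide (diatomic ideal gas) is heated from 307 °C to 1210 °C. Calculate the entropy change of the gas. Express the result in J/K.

In kelvin: T₁ = 580.15 K, T₂ = 1483.15 K. At constant pressure, ΔS = nC_p ln(T₂/T₁) with C_p = 7R/2 = 29.1 J mol⁻¹ K⁻¹.
ΔS = 2.17 × 29.1 × ln(1483.15/580.15) = 59.3 J/K.

ΔS = 59.3 J/K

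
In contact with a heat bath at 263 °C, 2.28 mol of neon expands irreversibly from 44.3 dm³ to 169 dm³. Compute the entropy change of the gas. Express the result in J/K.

Entropy is a state function, so ΔS_gas depends only on the end states.
For an isothermal ideal gas ΔS_gas = nR ln(V₂/V₁) = 2.28 × 8.314 × ln(169/44.3) = 25.4 J/K.

ΔS_gas = 25.4 J/K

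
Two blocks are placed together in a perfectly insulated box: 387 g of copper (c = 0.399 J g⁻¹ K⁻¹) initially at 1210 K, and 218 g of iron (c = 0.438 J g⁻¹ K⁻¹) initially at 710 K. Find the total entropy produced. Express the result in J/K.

ΔS_total = 7.96 J/K

Energy balance: T_f = (m₁c₁T₁ + m₂c₂T₂)/(m₁c₁ + m₂c₂) = 1019 K.
ΔS₁ = m₁c₁ ln(T_f/T₁) = 154.413 × ln(1019/1210) = -26.54 J/K.
ΔS₂ = m₂c₂ ln(T_f/T₂) = 95.484 × ln(1019/710) = 34.5 J/K.
ΔS_total = -26.54 + 34.5 = 7.96 J/K.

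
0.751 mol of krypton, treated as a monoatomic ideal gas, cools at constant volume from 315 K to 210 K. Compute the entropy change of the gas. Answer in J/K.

ΔS = -3.8 J/K

At constant volume, ΔS = nC_V ln(T₂/T₁) with C_V = 3R/2 = 12.47 J mol⁻¹ K⁻¹.
ΔS = 0.751 × 12.47 × ln(210/315) = -3.8 J/K.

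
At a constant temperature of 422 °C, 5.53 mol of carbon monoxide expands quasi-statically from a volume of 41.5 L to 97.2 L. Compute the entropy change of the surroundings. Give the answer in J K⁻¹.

For an isothermal ideal gas ΔS_gas = nR ln(V₂/V₁) = 5.53 × 8.314 × ln(97.2/41.5) = 39.1 J/K.
The process is reversible, so ΔS_surr = −ΔS_gas = -39.1 J/K and ΔS_universe = 0.

ΔS_surr = -39.1 J/K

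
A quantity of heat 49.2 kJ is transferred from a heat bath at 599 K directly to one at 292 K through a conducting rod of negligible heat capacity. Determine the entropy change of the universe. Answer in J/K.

ΔS_total = 86.4 J/K

ΔS_hot = −Q/T_H = −49200/599 = -82.14 J/K and ΔS_cold = +Q/T_C = 49200/292 = 168.5 J/K.
ΔS_total = -82.14 + 168.5 = 86.4 J/K, positive as the second law requires.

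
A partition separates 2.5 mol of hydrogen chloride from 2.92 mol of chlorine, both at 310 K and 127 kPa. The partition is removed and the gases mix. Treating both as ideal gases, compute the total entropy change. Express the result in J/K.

Mole fractions: x_A = 2.5/5.42 = 0.461, x_B = 0.539.
ΔS_mix = −R(n_A ln x_A + n_B ln x_B) = −8.314 × (2.5 ln 0.461 + 2.92 ln 0.539) = 31.1 J/K.

ΔS_mix = 31.1 J/K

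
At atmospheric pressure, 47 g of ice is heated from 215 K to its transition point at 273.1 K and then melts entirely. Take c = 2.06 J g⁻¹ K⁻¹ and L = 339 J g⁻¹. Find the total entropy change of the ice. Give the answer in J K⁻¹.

Warming step: ΔS₁ = m c ln(T_tr/T_i) = 47 × 2.06 × ln(273.1/215) = 23.16 J/K.
Phase change: ΔS₂ = +mL/T_tr = 47 × 339 / 273.1 = 58.34 J/K.
ΔS_total = (23.16) + (58.34) = 81.5 J/K.

ΔS = 81.5 J/K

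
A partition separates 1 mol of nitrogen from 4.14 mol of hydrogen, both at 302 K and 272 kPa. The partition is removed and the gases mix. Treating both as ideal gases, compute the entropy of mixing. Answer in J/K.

ΔS_mix = 21.1 J/K

Mole fractions: x_A = 1/5.14 = 0.195, x_B = 0.805.
ΔS_mix = −R(n_A ln x_A + n_B ln x_B) = −8.314 × (1 ln 0.195 + 4.14 ln 0.805) = 21.1 J/K.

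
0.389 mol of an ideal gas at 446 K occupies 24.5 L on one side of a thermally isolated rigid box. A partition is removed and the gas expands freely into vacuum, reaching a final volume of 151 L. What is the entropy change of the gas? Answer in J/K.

For an ideal gas in free expansion Q = 0 and W = 0, so T is unchanged.
Entropy is a state function; using a reversible isothermal path, ΔS_gas = nR ln(V₂/V₁) = 0.389 × 8.314 × ln(151/24.5) = 5.88 J/K.

ΔS_gas = 5.88 J/K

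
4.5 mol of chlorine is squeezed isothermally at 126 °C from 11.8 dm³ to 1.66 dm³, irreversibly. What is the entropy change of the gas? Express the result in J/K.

ΔS_gas = -73.4 J/K

Entropy is a state function, so ΔS_gas depends only on the end states.
For an isothermal ideal gas ΔS_gas = nR ln(V₂/V₁) = 4.5 × 8.314 × ln(1.66/11.8) = -73.4 J/K.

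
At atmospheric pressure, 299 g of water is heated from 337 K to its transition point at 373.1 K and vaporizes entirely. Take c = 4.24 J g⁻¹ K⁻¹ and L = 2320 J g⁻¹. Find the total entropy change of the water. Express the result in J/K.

Warming step: ΔS₁ = m c ln(T_tr/T_i) = 299 × 4.24 × ln(373.1/337) = 129 J/K.
Phase change: ΔS₂ = +mL/T_tr = 299 × 2320 / 373.1 = 1859 J/K.
ΔS_total = (129) + (1859) = 1990 J/K.

ΔS = 1990 J/K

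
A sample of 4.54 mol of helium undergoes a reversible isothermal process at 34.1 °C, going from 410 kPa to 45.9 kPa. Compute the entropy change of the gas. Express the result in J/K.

For an isothermal ideal gas ΔS_gas = nR ln(P₁/P₂) = 4.54 × 8.314 × ln(410/45.9) = 82.7 J/K.

ΔS_gas = 82.7 J/K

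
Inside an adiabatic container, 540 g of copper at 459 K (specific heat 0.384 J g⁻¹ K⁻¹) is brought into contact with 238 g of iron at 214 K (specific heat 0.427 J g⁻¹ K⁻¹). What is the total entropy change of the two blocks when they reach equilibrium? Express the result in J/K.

ΔS_total = 17.9 J/K

Energy balance: T_f = (m₁c₁T₁ + m₂c₂T₂)/(m₁c₁ + m₂c₂) = 378.42 K.
ΔS₁ = m₁c₁ ln(T_f/T₁) = 207.36 × ln(378.42/459) = -40.03 J/K.
ΔS₂ = m₂c₂ ln(T_f/T₂) = 101.626 × ln(378.42/214) = 57.93 J/K.
ΔS_total = -40.03 + 57.93 = 17.9 J/K.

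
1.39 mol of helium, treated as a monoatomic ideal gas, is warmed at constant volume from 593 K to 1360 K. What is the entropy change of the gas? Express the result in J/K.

ΔS = 14.4 J/K

At constant volume, ΔS = nC_V ln(T₂/T₁) with C_V = 3R/2 = 12.47 J mol⁻¹ K⁻¹.
ΔS = 1.39 × 12.47 × ln(1360/593) = 14.4 J/K.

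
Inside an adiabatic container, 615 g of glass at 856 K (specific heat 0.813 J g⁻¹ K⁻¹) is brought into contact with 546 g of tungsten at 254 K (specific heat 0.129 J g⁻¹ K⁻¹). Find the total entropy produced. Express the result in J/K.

Energy balance: T_f = (m₁c₁T₁ + m₂c₂T₂)/(m₁c₁ + m₂c₂) = 781.67 K.
ΔS₁ = m₁c₁ ln(T_f/T₁) = 499.995 × ln(781.67/856) = -45.42 J/K.
ΔS₂ = m₂c₂ ln(T_f/T₂) = 70.434 × ln(781.67/254) = 79.17 J/K.
ΔS_total = -45.42 + 79.17 = 33.8 J/K.

ΔS_total = 33.8 J/K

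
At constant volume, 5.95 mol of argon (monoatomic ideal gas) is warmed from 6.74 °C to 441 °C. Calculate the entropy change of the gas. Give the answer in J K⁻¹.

ΔS = 69.5 J/K

In kelvin: T₁ = 279.89 K, T₂ = 714.15 K. At constant volume, ΔS = nC_V ln(T₂/T₁) with C_V = 3R/2 = 12.47 J mol⁻¹ K⁻¹.
ΔS = 5.95 × 12.47 × ln(714.15/279.89) = 69.5 J/K.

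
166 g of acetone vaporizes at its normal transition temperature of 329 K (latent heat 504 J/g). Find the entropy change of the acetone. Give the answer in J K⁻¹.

ΔS = 254 J/K

Heat absorbed by the substance: Q = mL = 166 × 504 = 83664 J.
At constant T, ΔS = Q_rev/T = 83664 / 329 = 254 J/K.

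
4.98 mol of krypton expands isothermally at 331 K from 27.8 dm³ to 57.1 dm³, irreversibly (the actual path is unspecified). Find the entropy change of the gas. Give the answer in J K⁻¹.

ΔS_gas = 29.8 J/K

Entropy is a state function, so ΔS_gas depends only on the end states.
For an isothermal ideal gas ΔS_gas = nR ln(V₂/V₁) = 4.98 × 8.314 × ln(57.1/27.8) = 29.8 J/K.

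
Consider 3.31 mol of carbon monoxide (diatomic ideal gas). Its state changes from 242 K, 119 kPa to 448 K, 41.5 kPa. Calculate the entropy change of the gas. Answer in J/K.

ΔS = nC_p ln(T₂/T₁) − nR ln(P₂/P₁), with C_p = 7R/2 = 29.1 J mol⁻¹ K⁻¹ for a diatomic ideal gas.
ΔS = 3.31 × [29.1 × ln(448/242) − 8.314 × ln(41.5/119)] = 88.3 J/K.

ΔS = 88.3 J/K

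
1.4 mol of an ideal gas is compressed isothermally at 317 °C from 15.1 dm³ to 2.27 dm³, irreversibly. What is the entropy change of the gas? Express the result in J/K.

Entropy is a state function, so ΔS_gas depends only on the end states.
For an isothermal ideal gas ΔS_gas = nR ln(V₂/V₁) = 1.4 × 8.314 × ln(2.27/15.1) = -22.1 J/K.

ΔS_gas = -22.1 J/K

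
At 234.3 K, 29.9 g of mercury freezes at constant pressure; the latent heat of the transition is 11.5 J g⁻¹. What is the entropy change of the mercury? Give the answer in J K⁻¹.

Heat released by the substance: Q = −mL = −29.9 × 11.5 = −343.85 J.
At constant T, ΔS = Q_rev/T = −343.85 / 234.3 = -1.47 J/K.

ΔS = -1.47 J/K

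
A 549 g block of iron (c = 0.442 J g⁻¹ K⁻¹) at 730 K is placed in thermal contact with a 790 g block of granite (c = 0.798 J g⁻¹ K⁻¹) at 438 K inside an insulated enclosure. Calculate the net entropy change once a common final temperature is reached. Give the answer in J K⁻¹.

ΔS_total = 24.5 J/K

Energy balance: T_f = (m₁c₁T₁ + m₂c₂T₂)/(m₁c₁ + m₂c₂) = 519.16 K.
ΔS₁ = m₁c₁ ln(T_f/T₁) = 242.658 × ln(519.16/730) = -82.71 J/K.
ΔS₂ = m₂c₂ ln(T_f/T₂) = 630.42 × ln(519.16/438) = 107.2 J/K.
ΔS_total = -82.71 + 107.2 = 24.5 J/K.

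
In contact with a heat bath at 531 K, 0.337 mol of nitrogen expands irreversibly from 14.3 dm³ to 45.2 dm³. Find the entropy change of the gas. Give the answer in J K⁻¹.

ΔS_gas = 3.22 J/K

Entropy is a state function, so ΔS_gas depends only on the end states.
For an isothermal ideal gas ΔS_gas = nR ln(V₂/V₁) = 0.337 × 8.314 × ln(45.2/14.3) = 3.22 J/K.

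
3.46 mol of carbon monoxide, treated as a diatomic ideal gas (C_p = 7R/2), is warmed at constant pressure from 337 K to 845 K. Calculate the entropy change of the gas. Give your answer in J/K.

ΔS = 92.6 J/K

At constant pressure, ΔS = nC_p ln(T₂/T₁) with C_p = 7R/2 = 29.1 J mol⁻¹ K⁻¹.
ΔS = 3.46 × 29.1 × ln(845/337) = 92.6 J/K.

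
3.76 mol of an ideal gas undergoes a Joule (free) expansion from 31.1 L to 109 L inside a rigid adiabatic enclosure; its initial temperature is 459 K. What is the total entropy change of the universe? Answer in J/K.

For an ideal gas in free expansion Q = 0 and W = 0, so T is unchanged.
Entropy is a state function; using a reversible isothermal path, ΔS_gas = nR ln(V₂/V₁) = 3.76 × 8.314 × ln(109/31.1) = 39.2 J/K.
The insulated surroundings exchange no heat, so ΔS_surr = 0 and ΔS_universe = ΔS_gas.

ΔS_universe = 39.2 J/K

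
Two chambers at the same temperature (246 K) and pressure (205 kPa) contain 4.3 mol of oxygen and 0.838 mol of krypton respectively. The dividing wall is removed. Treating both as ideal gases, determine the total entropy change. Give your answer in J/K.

Mole fractions: x_A = 4.3/5.14 = 0.837, x_B = 0.163.
ΔS_mix = −R(n_A ln x_A + n_B ln x_B) = −8.314 × (4.3 ln 0.837 + 0.838 ln 0.163) = 19 J/K.

ΔS_mix = 19 J/K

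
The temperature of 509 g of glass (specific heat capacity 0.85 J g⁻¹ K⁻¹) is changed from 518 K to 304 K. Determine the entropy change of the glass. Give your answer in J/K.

ΔS = ∫dQ_rev/T = m c ln(T₂/T₁) = 509 × 0.85 × ln(304/518) = -231 J/K.

ΔS = -231 J/K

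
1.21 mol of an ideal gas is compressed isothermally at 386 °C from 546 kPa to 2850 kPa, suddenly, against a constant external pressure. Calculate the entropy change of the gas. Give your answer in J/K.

Entropy is a state function, so ΔS_gas depends only on the end states.
For an isothermal ideal gas ΔS_gas = nR ln(P₁/P₂) = 1.21 × 8.314 × ln(546/2850) = -16.6 J/K.

ΔS_gas = -16.6 J/K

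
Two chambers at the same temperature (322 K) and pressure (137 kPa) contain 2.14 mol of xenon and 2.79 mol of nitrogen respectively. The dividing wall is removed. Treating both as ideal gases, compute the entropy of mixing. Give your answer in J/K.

ΔS_mix = 28.1 J/K

Mole fractions: x_A = 2.14/4.93 = 0.434, x_B = 0.566.
ΔS_mix = −R(n_A ln x_A + n_B ln x_B) = −8.314 × (2.14 ln 0.434 + 2.79 ln 0.566) = 28.1 J/K.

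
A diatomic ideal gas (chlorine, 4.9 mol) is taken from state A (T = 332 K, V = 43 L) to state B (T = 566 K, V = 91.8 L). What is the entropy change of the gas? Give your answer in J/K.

Entropy is a state function: ΔS = nC_V ln(T₂/T₁) + nR ln(V₂/V₁), with C_V = 5R/2 = 20.79 J mol⁻¹ K⁻¹ for a diatomic ideal gas.
ΔS = 4.9 × [20.79 × ln(566/332) + 8.314 × ln(91.8/43)] = 85.2 J/K.

ΔS = 85.2 J/K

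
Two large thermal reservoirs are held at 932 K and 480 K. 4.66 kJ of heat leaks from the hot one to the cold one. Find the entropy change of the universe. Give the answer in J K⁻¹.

ΔS_hot = −Q/T_H = −4660/932 = -5 J/K and ΔS_cold = +Q/T_C = 4660/480 = 9.708 J/K.
ΔS_total = -5 + 9.708 = 4.71 J/K, positive as the second law requires.

ΔS_total = 4.71 J/K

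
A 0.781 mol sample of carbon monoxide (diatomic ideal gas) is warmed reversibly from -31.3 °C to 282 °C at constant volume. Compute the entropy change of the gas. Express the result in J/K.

In kelvin: T₁ = 241.85 K, T₂ = 555.15 K. At constant volume, ΔS = nC_V ln(T₂/T₁) with C_V = 5R/2 = 20.79 J mol⁻¹ K⁻¹.
ΔS = 0.781 × 20.79 × ln(555.15/241.85) = 13.5 J/K.

ΔS = 13.5 J/K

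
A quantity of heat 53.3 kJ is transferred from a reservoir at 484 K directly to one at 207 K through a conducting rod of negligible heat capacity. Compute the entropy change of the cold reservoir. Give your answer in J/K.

ΔS_cold = 257 J/K

The cold reservoir gains heat Q, so ΔS_cold = +Q/T_C = 53300/207 = 257 J/K.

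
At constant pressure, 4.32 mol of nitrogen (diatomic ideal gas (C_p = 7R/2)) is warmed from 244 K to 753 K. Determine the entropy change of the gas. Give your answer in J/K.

ΔS = 142 J/K

At constant pressure, ΔS = nC_p ln(T₂/T₁) with C_p = 7R/2 = 29.1 J mol⁻¹ K⁻¹.
ΔS = 4.32 × 29.1 × ln(753/244) = 142 J/K.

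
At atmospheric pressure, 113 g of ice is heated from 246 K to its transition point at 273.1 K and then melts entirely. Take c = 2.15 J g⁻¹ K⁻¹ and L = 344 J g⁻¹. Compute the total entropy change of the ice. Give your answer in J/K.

Warming step: ΔS₁ = m c ln(T_tr/T_i) = 113 × 2.15 × ln(273.1/246) = 25.39 J/K.
Phase change: ΔS₂ = +mL/T_tr = 113 × 344 / 273.1 = 142.3 J/K.
ΔS_total = (25.39) + (142.3) = 168 J/K.

ΔS = 168 J/K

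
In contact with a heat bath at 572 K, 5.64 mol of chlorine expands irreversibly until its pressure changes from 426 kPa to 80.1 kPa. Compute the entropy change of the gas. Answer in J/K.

Entropy is a state function, so ΔS_gas depends only on the end states.
For an isothermal ideal gas ΔS_gas = nR ln(P₁/P₂) = 5.64 × 8.314 × ln(426/80.1) = 78.4 J/K.

ΔS_gas = 78.4 J/K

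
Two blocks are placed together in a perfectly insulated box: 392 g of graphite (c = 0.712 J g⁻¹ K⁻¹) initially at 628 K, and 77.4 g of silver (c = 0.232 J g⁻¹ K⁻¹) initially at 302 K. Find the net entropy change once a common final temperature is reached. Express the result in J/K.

ΔS_total = 3.68 J/K

Energy balance: T_f = (m₁c₁T₁ + m₂c₂T₂)/(m₁c₁ + m₂c₂) = 608.29 K.
ΔS₁ = m₁c₁ ln(T_f/T₁) = 279.104 × ln(608.29/628) = -8.8984 J/K.
ΔS₂ = m₂c₂ ln(T_f/T₂) = 17.9568 × ln(608.29/302) = 12.574 J/K.
ΔS_total = -8.8984 + 12.574 = 3.68 J/K.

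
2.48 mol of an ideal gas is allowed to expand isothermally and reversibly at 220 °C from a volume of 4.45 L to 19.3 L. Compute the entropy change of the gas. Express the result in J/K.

For an isothermal ideal gas ΔS_gas = nR ln(V₂/V₁) = 2.48 × 8.314 × ln(19.3/4.45) = 30.3 J/K.

ΔS_gas = 30.3 J/K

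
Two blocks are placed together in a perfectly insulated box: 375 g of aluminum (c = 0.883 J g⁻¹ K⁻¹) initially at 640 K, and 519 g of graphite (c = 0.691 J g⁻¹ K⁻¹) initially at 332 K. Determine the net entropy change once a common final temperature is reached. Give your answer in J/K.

ΔS_total = 36.7 J/K

Energy balance: T_f = (m₁c₁T₁ + m₂c₂T₂)/(m₁c₁ + m₂c₂) = 479.86 K.
ΔS₁ = m₁c₁ ln(T_f/T₁) = 331.125 × ln(479.86/640) = -95.36 J/K.
ΔS₂ = m₂c₂ ln(T_f/T₂) = 358.629 × ln(479.86/332) = 132.1 J/K.
ΔS_total = -95.36 + 132.1 = 36.7 J/K.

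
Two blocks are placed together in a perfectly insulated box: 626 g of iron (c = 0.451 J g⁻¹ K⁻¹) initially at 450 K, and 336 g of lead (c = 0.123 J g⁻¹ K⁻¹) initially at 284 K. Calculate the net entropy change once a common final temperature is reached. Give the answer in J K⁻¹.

Energy balance: T_f = (m₁c₁T₁ + m₂c₂T₂)/(m₁c₁ + m₂c₂) = 428.8 K.
ΔS₁ = m₁c₁ ln(T_f/T₁) = 282.326 × ln(428.8/450) = -13.62 J/K.
ΔS₂ = m₂c₂ ln(T_f/T₂) = 41.328 × ln(428.8/284) = 17.03 J/K.
ΔS_total = -13.62 + 17.03 = 3.41 J/K.

ΔS_total = 3.41 J/K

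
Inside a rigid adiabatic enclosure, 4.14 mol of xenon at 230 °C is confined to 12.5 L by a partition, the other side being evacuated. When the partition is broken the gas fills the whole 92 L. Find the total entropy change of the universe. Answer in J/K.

For an ideal gas in free expansion Q = 0 and W = 0, so T is unchanged.
Entropy is a state function; using a reversible isothermal path, ΔS_gas = nR ln(V₂/V₁) = 4.14 × 8.314 × ln(92/12.5) = 68.7 J/K.
The insulated surroundings exchange no heat, so ΔS_surr = 0 and ΔS_universe = ΔS_gas.

ΔS_universe = 68.7 J/K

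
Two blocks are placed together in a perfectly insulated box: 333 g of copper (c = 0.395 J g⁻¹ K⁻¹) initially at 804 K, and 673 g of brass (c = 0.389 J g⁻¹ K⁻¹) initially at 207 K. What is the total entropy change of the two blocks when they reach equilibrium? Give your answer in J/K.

Energy balance: T_f = (m₁c₁T₁ + m₂c₂T₂)/(m₁c₁ + m₂c₂) = 406.64 K.
ΔS₁ = m₁c₁ ln(T_f/T₁) = 131.535 × ln(406.64/804) = -89.66 J/K.
ΔS₂ = m₂c₂ ln(T_f/T₂) = 261.797 × ln(406.64/207) = 176.8 J/K.
ΔS_total = -89.66 + 176.8 = 87.1 J/K.

ΔS_total = 87.1 J/K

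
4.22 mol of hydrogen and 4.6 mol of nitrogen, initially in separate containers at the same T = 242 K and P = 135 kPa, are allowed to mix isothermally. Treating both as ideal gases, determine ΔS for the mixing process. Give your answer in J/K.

Mole fractions: x_A = 4.22/8.82 = 0.478, x_B = 0.522.
ΔS_mix = −R(n_A ln x_A + n_B ln x_B) = −8.314 × (4.22 ln 0.478 + 4.6 ln 0.522) = 50.8 J/K.

ΔS_mix = 50.8 J/K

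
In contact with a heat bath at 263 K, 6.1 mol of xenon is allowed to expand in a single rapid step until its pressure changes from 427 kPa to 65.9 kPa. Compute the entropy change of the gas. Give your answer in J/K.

ΔS_gas = 94.8 J/K

Entropy is a state function, so ΔS_gas depends only on the end states.
For an isothermal ideal gas ΔS_gas = nR ln(P₁/P₂) = 6.1 × 8.314 × ln(427/65.9) = 94.8 J/K.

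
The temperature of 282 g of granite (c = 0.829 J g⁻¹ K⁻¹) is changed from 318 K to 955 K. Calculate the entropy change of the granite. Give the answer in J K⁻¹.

ΔS = ∫dQ_rev/T = m c ln(T₂/T₁) = 282 × 0.829 × ln(955/318) = 257 J/K.

ΔS = 257 J/K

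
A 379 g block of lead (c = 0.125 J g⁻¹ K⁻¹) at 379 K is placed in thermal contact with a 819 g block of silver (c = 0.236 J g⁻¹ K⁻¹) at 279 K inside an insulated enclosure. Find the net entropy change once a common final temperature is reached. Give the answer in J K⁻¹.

ΔS_total = 1.9 J/K

Energy balance: T_f = (m₁c₁T₁ + m₂c₂T₂)/(m₁c₁ + m₂c₂) = 298.69 K.
ΔS₁ = m₁c₁ ln(T_f/T₁) = 47.375 × ln(298.69/379) = -11.28 J/K.
ΔS₂ = m₂c₂ ln(T_f/T₂) = 193.284 × ln(298.69/279) = 13.18 J/K.
ΔS_total = -11.28 + 13.18 = 1.9 J/K.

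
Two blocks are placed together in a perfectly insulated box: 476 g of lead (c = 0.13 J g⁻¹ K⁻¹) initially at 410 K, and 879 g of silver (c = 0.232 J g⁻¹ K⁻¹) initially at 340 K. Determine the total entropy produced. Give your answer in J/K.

Energy balance: T_f = (m₁c₁T₁ + m₂c₂T₂)/(m₁c₁ + m₂c₂) = 356.3 K.
ΔS₁ = m₁c₁ ln(T_f/T₁) = 61.88 × ln(356.3/410) = -8.688 J/K.
ΔS₂ = m₂c₂ ln(T_f/T₂) = 203.928 × ln(356.3/340) = 9.547 J/K.
ΔS_total = -8.688 + 9.547 = 0.859 J/K.

ΔS_total = 0.859 J/K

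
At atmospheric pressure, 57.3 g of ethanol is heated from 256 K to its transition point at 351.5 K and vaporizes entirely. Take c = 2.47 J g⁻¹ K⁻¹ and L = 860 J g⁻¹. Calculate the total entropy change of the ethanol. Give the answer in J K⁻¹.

Warming step: ΔS₁ = m c ln(T_tr/T_i) = 57.3 × 2.47 × ln(351.5/256) = 44.87 J/K.
Phase change: ΔS₂ = +mL/T_tr = 57.3 × 860 / 351.5 = 140.2 J/K.
ΔS_total = (44.87) + (140.2) = 185 J/K.

ΔS = 185 J/K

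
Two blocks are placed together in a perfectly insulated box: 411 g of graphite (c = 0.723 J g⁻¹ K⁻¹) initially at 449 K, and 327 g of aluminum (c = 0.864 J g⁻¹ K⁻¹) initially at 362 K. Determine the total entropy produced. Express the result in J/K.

ΔS_total = 3.35 J/K

Energy balance: T_f = (m₁c₁T₁ + m₂c₂T₂)/(m₁c₁ + m₂c₂) = 406.6 K.
ΔS₁ = m₁c₁ ln(T_f/T₁) = 297.153 × ln(406.6/449) = -29.477 J/K.
ΔS₂ = m₂c₂ ln(T_f/T₂) = 282.528 × ln(406.6/362) = 32.824 J/K.
ΔS_total = -29.477 + 32.824 = 3.35 J/K.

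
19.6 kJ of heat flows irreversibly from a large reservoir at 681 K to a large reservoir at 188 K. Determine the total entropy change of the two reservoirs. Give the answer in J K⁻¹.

ΔS_hot = −Q/T_H = −19600/681 = -28.78 J/K and ΔS_cold = +Q/T_C = 19600/188 = 104.3 J/K.
ΔS_total = -28.78 + 104.3 = 75.5 J/K, positive as the second law requires.

ΔS_total = 75.5 J/K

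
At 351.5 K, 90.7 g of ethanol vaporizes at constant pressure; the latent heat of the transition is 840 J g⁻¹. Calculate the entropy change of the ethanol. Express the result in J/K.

Heat absorbed by the substance: Q = mL = 90.7 × 840 = 76188 J.
At constant T, ΔS = Q_rev/T = 76188 / 351.5 = 217 J/K.

ΔS = 217 J/K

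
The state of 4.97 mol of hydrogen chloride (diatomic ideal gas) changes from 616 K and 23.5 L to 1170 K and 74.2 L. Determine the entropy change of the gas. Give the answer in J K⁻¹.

ΔS = 114 J/K

Entropy is a state function: ΔS = nC_V ln(T₂/T₁) + nR ln(V₂/V₁), with C_V = 5R/2 = 20.79 J mol⁻¹ K⁻¹ for a diatomic ideal gas.
ΔS = 4.97 × [20.79 × ln(1170/616) + 8.314 × ln(74.2/23.5)] = 114 J/K.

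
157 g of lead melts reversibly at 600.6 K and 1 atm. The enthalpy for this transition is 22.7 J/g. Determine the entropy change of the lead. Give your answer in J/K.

ΔS = 5.93 J/K

Heat absorbed by the substance: Q = mL = 157 × 22.7 = 3563.9 J.
At constant T, ΔS = Q_rev/T = 3563.9 / 600.6 = 5.93 J/K.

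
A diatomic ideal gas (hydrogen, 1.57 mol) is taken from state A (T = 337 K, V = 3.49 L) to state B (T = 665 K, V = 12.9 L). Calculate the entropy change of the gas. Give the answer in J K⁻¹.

Entropy is a state function: ΔS = nC_V ln(T₂/T₁) + nR ln(V₂/V₁), with C_V = 5R/2 = 20.79 J mol⁻¹ K⁻¹ for a diatomic ideal gas.
ΔS = 1.57 × [20.79 × ln(665/337) + 8.314 × ln(12.9/3.49)] = 39.2 J/K.

ΔS = 39.2 J/K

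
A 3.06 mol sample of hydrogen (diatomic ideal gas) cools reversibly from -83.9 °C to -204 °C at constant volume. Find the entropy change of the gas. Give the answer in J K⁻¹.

In kelvin: T₁ = 189.25 K, T₂ = 69.15 K. At constant volume, ΔS = nC_V ln(T₂/T₁) with C_V = 5R/2 = 20.79 J mol⁻¹ K⁻¹.
ΔS = 3.06 × 20.79 × ln(69.15/189.25) = -64 J/K.

ΔS = -64 J/K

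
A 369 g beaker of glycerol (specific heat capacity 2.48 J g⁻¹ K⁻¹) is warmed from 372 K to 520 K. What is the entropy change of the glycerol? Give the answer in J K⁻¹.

ΔS = 307 J/K

ΔS = ∫dQ_rev/T = m c ln(T₂/T₁) = 369 × 2.48 × ln(520/372) = 307 J/K.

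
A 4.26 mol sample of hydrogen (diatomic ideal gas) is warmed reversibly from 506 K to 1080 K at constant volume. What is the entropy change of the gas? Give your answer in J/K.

ΔS = 67.1 J/K

At constant volume, ΔS = nC_V ln(T₂/T₁) with C_V = 5R/2 = 20.79 J mol⁻¹ K⁻¹.
ΔS = 4.26 × 20.79 × ln(1080/506) = 67.1 J/K.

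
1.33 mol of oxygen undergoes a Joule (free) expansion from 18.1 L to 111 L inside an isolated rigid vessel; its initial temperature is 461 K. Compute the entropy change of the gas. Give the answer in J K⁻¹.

No heat is exchanged and no work is done, so the ideal-gas temperature stays constant.
Entropy is a state function; using a reversible isothermal path, ΔS_gas = nR ln(V₂/V₁) = 1.33 × 8.314 × ln(111/18.1) = 20.1 J/K.

ΔS_gas = 20.1 J/K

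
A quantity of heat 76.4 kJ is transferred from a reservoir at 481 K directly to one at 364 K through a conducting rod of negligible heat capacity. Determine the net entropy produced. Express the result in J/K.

ΔS_hot = −Q/T_H = −76400/481 = -158.8 J/K and ΔS_cold = +Q/T_C = 76400/364 = 209.9 J/K.
ΔS_total = -158.8 + 209.9 = 51.1 J/K, positive as the second law requires.

ΔS_total = 51.1 J/K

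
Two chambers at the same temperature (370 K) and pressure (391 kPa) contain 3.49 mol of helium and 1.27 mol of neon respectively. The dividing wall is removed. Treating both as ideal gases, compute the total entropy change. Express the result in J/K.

Mole fractions: x_A = 3.49/4.76 = 0.733, x_B = 0.267.
ΔS_mix = −R(n_A ln x_A + n_B ln x_B) = −8.314 × (3.49 ln 0.733 + 1.27 ln 0.267) = 23 J/K.

ΔS_mix = 23 J/K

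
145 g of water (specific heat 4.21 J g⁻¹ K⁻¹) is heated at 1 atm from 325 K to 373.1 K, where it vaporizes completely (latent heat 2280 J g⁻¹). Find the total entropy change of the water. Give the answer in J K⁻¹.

Warming step: ΔS₁ = m c ln(T_tr/T_i) = 145 × 4.21 × ln(373.1/325) = 84.26 J/K.
Phase change: ΔS₂ = +mL/T_tr = 145 × 2280 / 373.1 = 886.1 J/K.
ΔS_total = (84.26) + (886.1) = 970 J/K.

ΔS = 970 J/K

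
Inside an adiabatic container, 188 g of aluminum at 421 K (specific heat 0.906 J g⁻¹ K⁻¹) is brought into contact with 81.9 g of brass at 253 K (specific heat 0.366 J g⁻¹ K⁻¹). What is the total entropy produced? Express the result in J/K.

Energy balance: T_f = (m₁c₁T₁ + m₂c₂T₂)/(m₁c₁ + m₂c₂) = 395.86 K.
ΔS₁ = m₁c₁ ln(T_f/T₁) = 170.328 × ln(395.86/421) = -10.49 J/K.
ΔS₂ = m₂c₂ ln(T_f/T₂) = 29.9754 × ln(395.86/253) = 13.42 J/K.
ΔS_total = -10.49 + 13.42 = 2.93 J/K.

ΔS_total = 2.93 J/K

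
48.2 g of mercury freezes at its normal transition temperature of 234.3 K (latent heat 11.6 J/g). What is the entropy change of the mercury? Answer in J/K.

Heat released by the substance: Q = −mL = −48.2 × 11.6 = −559.12 J.
At constant T, ΔS = Q_rev/T = −559.12 / 234.3 = -2.39 J/K.

ΔS = -2.39 J/K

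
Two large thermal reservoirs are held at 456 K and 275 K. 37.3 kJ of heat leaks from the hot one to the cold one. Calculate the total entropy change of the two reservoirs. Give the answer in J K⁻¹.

ΔS_hot = −Q/T_H = −37300/456 = -81.8 J/K and ΔS_cold = +Q/T_C = 37300/275 = 135.6 J/K.
ΔS_total = -81.8 + 135.6 = 53.8 J/K, positive as the second law requires.

ΔS_total = 53.8 J/K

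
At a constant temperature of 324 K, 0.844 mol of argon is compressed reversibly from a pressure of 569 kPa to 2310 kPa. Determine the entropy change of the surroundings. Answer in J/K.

ΔS_surr = 9.83 J/K

For an isothermal ideal gas ΔS_gas = nR ln(P₁/P₂) = 0.844 × 8.314 × ln(569/2310) = -9.83 J/K.
The process is reversible, so ΔS_surr = −ΔS_gas = 9.83 J/K and ΔS_universe = 0.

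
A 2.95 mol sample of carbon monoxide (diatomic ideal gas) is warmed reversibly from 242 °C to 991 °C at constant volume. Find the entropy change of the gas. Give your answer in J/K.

ΔS = 55 J/K

In kelvin: T₁ = 515.15 K, T₂ = 1264.15 K. At constant volume, ΔS = nC_V ln(T₂/T₁) with C_V = 5R/2 = 20.79 J mol⁻¹ K⁻¹.
ΔS = 2.95 × 20.79 × ln(1264.15/515.15) = 55 J/K.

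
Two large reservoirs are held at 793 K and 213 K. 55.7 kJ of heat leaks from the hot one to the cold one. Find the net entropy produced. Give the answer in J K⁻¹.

ΔS_hot = −Q/T_H = −55700/793 = -70.24 J/K and ΔS_cold = +Q/T_C = 55700/213 = 261.5 J/K.
ΔS_total = -70.24 + 261.5 = 191 J/K, positive as the second law requires.

ΔS_total = 191 J/K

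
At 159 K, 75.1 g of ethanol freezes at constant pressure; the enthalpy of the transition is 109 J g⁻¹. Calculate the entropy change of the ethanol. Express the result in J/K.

Heat released by the substance: Q = −mL = −75.1 × 109 = −8185.9 J.
At constant T, ΔS = Q_rev/T = −8185.9 / 159 = -51.5 J/K.

ΔS = -51.5 J/K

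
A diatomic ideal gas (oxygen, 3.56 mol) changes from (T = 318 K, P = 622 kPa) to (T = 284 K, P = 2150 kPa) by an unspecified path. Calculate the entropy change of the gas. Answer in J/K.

ΔS = nC_p ln(T₂/T₁) − nR ln(P₂/P₁), with C_p = 7R/2 = 29.1 J mol⁻¹ K⁻¹ for a diatomic ideal gas.
ΔS = 3.56 × [29.1 × ln(284/318) − 8.314 × ln(2150/622)] = -48.4 J/K.

ΔS = -48.4 J/K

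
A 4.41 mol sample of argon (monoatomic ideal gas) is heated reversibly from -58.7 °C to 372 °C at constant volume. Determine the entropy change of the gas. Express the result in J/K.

In kelvin: T₁ = 214.45 K, T₂ = 645.15 K. At constant volume, ΔS = nC_V ln(T₂/T₁) with C_V = 3R/2 = 12.47 J mol⁻¹ K⁻¹.
ΔS = 4.41 × 12.47 × ln(645.15/214.45) = 60.6 J/K.

ΔS = 60.6 J/K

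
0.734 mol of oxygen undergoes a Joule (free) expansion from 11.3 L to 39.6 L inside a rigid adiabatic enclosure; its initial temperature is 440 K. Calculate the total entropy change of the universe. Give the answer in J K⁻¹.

ΔS_universe = 7.65 J/K

No heat is exchanged and no work is done, so the ideal-gas temperature stays constant.
Entropy is a state function; using a reversible isothermal path, ΔS_gas = nR ln(V₂/V₁) = 0.734 × 8.314 × ln(39.6/11.3) = 7.65 J/K.
The insulated surroundings exchange no heat, so ΔS_surr = 0 and ΔS_universe = ΔS_gas.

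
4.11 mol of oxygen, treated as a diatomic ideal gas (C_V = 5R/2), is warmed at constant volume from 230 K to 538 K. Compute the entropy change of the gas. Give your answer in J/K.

ΔS = 72.6 J/K

At constant volume, ΔS = nC_V ln(T₂/T₁) with C_V = 5R/2 = 20.79 J mol⁻¹ K⁻¹.
ΔS = 4.11 × 20.79 × ln(538/230) = 72.6 J/K.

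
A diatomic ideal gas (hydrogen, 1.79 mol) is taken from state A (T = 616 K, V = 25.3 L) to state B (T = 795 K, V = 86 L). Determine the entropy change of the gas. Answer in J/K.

ΔS = 27.7 J/K

Entropy is a state function: ΔS = nC_V ln(T₂/T₁) + nR ln(V₂/V₁), with C_V = 5R/2 = 20.79 J mol⁻¹ K⁻¹ for a diatomic ideal gas.
ΔS = 1.79 × [20.79 × ln(795/616) + 8.314 × ln(86/25.3)] = 27.7 J/K.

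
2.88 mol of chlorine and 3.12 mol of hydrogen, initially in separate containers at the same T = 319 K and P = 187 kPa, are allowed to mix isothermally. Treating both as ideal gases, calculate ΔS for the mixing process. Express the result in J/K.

ΔS_mix = 34.5 J/K

Mole fractions: x_A = 2.88/6 = 0.48, x_B = 0.52.
ΔS_mix = −R(n_A ln x_A + n_B ln x_B) = −8.314 × (2.88 ln 0.48 + 3.12 ln 0.52) = 34.5 J/K.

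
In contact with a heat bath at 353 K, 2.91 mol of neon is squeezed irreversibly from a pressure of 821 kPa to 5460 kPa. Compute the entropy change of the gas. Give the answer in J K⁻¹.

Entropy is a state function, so ΔS_gas depends only on the end states.
For an isothermal ideal gas ΔS_gas = nR ln(P₁/P₂) = 2.91 × 8.314 × ln(821/5460) = -45.8 J/K.

ΔS_gas = -45.8 J/K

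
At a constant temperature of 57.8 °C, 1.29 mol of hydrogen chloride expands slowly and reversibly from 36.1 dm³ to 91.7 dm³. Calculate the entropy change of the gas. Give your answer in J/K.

For an isothermal ideal gas ΔS_gas = nR ln(V₂/V₁) = 1.29 × 8.314 × ln(91.7/36.1) = 10 J/K.

ΔS_gas = 10 J/K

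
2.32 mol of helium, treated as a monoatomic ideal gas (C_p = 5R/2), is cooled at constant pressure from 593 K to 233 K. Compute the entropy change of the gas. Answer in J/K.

ΔS = -45 J/K

At constant pressure, ΔS = nC_p ln(T₂/T₁) with C_p = 5R/2 = 20.79 J mol⁻¹ K⁻¹.
ΔS = 2.32 × 20.79 × ln(233/593) = -45 J/K.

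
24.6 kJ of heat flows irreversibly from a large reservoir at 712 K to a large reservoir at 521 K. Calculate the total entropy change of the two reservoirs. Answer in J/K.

ΔS_hot = −Q/T_H = −24600/712 = -34.55 J/K and ΔS_cold = +Q/T_C = 24600/521 = 47.22 J/K.
ΔS_total = -34.55 + 47.22 = 12.7 J/K, positive as the second law requires.

ΔS_total = 12.7 J/K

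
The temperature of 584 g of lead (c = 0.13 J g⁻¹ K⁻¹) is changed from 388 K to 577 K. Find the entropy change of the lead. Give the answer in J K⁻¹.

ΔS = 30.1 J/K

ΔS = ∫dQ_rev/T = m c ln(T₂/T₁) = 584 × 0.13 × ln(577/388) = 30.1 J/K.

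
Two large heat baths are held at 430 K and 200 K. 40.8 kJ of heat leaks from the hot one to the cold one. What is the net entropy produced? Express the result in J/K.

ΔS_total = 109 J/K

ΔS_hot = −Q/T_H = −40800/430 = -94.88 J/K and ΔS_cold = +Q/T_C = 40800/200 = 204 J/K.
ΔS_total = -94.88 + 204 = 109 J/K, positive as the second law requires.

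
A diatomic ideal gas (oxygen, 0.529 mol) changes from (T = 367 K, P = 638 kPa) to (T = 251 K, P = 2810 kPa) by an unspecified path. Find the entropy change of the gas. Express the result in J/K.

ΔS = -12.4 J/K

ΔS = nC_p ln(T₂/T₁) − nR ln(P₂/P₁), with C_p = 7R/2 = 29.1 J mol⁻¹ K⁻¹ for a diatomic ideal gas.
ΔS = 0.529 × [29.1 × ln(251/367) − 8.314 × ln(2810/638)] = -12.4 J/K.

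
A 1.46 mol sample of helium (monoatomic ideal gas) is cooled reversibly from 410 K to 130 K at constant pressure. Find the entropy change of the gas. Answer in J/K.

At constant pressure, ΔS = nC_p ln(T₂/T₁) with C_p = 5R/2 = 20.79 J mol⁻¹ K⁻¹.
ΔS = 1.46 × 20.79 × ln(130/410) = -34.9 J/K.

ΔS = -34.9 J/K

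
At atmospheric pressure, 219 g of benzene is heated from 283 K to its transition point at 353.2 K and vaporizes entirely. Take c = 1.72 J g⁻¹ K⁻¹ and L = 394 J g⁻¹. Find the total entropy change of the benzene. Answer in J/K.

Warming step: ΔS₁ = m c ln(T_tr/T_i) = 219 × 1.72 × ln(353.2/283) = 83.47 J/K.
Phase change: ΔS₂ = +mL/T_tr = 219 × 394 / 353.2 = 244.3 J/K.
ΔS_total = (83.47) + (244.3) = 328 J/K.

ΔS = 328 J/K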